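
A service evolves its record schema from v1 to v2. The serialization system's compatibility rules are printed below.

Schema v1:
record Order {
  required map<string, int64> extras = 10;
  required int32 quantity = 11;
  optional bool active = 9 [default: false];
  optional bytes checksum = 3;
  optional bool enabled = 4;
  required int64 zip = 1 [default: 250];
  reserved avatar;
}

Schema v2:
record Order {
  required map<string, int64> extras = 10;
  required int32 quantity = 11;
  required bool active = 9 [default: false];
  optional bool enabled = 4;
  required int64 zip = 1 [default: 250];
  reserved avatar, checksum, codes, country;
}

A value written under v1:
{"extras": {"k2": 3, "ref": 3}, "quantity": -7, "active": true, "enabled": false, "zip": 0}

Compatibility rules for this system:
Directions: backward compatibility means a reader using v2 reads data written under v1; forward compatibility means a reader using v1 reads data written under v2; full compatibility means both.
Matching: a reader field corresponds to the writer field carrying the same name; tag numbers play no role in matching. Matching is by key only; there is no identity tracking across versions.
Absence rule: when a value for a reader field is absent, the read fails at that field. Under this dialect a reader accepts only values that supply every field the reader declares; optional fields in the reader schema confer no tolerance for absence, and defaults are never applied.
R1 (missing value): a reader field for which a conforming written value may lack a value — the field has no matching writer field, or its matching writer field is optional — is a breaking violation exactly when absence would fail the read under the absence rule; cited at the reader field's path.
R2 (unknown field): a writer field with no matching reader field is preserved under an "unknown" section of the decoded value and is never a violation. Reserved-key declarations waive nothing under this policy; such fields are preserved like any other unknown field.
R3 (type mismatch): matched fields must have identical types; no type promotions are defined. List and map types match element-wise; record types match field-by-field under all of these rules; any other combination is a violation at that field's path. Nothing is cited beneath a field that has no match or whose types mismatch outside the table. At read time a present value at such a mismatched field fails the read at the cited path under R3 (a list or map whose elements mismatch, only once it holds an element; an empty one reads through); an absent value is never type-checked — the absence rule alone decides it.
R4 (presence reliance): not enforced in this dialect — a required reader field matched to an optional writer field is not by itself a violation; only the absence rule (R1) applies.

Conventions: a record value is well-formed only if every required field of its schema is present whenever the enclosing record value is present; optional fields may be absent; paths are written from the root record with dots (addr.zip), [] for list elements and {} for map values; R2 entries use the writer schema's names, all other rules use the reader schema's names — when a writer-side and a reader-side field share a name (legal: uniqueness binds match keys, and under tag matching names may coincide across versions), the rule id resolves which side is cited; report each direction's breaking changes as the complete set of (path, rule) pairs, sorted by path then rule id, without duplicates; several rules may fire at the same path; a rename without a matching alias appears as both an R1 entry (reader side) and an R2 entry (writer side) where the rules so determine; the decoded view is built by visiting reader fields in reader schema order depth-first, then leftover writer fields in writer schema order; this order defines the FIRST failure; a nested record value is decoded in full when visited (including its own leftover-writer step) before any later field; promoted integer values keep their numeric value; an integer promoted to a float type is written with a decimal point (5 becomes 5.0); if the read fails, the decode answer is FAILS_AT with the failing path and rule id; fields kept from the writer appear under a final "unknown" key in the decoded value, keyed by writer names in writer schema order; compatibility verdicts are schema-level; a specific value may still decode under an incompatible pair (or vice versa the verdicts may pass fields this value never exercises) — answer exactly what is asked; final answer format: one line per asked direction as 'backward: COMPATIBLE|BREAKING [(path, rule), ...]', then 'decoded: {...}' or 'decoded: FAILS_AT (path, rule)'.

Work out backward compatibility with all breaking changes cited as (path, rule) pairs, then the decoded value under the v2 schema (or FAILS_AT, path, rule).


backward: BREAKING [(active, R1), (enabled, R1)]; decoded: {"extras": {"k2": 3, "ref": 3}, "quantity": -7, "active": true, "enabled": false, "zip": 0}

in Order below, arrows point writer -> reader
checking backward for Order: reader v2 against writer v1:
  writer required, map<string, int64> -> map<string, int64>: reader extras maps from writer extras
  writer required, int32 -> int32: reader quantity maps from writer quantity
  writer optional, bool -> bool: reader active maps from writer active
  writer optional, bool -> bool: reader enabled maps from writer enabled
  writer required, int64 -> int64: reader zip maps from writer zip
  checksum (writer side), unknown to reader
  violation R1 at active
  violation R1 at enabled
  => backward: BREAKING (2)
decoding the Order value with the v2 reader:
  extras := {"k2": 3, "ref": 3}
  quantity := -7
  active := true
  enabled := false
  zip := 0
  => decoded: {"extras": {"k2": 3, "ref": 3}, "quantity": -7, "active": true, "enabled": false, "zip": 0}
diffs on Order not affecting the asked answer:
  field active in record Order: optional changed to required -> fires only in the forward direction of Order, which is not asked here


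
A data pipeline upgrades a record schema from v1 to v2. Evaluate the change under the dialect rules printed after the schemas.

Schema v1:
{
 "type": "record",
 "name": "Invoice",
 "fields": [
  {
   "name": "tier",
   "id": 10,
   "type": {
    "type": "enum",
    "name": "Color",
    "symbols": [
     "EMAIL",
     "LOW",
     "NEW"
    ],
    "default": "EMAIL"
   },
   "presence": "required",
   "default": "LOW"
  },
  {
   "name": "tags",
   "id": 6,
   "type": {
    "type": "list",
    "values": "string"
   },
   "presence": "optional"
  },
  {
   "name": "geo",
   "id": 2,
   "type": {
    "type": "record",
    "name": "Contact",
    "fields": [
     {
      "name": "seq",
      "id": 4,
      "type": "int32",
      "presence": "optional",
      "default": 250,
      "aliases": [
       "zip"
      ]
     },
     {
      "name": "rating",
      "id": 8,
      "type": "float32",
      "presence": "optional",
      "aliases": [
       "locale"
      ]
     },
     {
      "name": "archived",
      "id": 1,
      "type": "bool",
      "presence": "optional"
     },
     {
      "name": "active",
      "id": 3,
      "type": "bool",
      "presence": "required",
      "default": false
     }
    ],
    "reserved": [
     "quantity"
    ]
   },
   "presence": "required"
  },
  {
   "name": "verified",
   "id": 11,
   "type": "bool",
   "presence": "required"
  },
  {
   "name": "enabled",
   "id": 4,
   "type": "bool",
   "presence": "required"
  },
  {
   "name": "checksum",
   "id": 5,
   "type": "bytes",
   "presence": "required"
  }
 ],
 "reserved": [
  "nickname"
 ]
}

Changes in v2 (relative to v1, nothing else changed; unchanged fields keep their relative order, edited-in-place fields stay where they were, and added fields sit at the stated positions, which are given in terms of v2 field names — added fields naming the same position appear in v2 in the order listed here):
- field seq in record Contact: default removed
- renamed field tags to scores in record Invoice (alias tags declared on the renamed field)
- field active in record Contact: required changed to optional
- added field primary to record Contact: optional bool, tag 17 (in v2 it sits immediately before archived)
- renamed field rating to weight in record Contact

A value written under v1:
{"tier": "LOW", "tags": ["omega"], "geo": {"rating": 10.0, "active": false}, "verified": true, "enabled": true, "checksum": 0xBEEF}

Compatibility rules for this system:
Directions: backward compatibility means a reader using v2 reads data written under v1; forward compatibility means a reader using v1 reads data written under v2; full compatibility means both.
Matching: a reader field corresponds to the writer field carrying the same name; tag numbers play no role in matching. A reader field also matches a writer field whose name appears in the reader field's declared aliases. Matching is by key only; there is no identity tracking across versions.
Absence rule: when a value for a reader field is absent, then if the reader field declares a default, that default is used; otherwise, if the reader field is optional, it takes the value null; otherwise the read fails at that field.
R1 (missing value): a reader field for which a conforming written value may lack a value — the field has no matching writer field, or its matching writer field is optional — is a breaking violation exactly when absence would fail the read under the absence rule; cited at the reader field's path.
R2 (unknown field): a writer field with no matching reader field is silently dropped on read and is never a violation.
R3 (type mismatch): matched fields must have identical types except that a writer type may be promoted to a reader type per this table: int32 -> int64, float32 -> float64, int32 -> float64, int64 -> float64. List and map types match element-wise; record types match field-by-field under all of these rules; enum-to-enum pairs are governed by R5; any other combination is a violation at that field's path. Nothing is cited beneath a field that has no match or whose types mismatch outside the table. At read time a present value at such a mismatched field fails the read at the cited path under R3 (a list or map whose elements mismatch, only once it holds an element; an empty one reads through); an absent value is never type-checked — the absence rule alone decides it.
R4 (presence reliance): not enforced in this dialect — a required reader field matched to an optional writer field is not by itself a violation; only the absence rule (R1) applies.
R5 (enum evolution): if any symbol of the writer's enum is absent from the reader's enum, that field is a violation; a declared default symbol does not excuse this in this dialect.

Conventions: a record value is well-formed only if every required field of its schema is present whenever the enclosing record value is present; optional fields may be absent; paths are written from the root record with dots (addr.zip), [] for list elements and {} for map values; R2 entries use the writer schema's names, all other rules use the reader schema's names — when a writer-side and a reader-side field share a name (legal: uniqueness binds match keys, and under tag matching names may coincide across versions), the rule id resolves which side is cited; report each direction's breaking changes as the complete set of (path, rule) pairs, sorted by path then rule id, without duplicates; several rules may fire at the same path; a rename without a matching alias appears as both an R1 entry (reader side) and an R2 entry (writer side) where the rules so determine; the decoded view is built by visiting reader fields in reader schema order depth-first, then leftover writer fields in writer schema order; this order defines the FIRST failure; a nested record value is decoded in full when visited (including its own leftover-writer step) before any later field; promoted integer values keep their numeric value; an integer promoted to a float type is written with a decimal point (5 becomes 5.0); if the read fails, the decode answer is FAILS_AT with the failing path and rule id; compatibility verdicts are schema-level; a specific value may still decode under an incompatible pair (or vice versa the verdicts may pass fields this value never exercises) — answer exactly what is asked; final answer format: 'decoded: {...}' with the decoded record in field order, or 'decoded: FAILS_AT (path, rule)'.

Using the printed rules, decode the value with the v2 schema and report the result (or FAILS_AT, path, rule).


decoded: {"tier": "LOW", "scores": ["omega"], "geo": {"seq": null, "weight": null, "primary": null, "archived": null, "active": false}, "verified": true, "enabled": true, "checksum": 0xBEEF}

each type pair in Invoice: writer, then reader
decode walk for Invoice under reader schema v2:
  tier := "LOW"
  scores := ["omega"] (from writer tags)
  geo.seq := null (missing; optional => null)
  geo.weight := null (missing; optional => null)
  geo.primary := null (missing; optional => null)
  geo.archived := null (missing; optional => null)
  geo.active := false
  writer geo.rating: no reader field; dropped
  verified := true
  enabled := true
  checksum := 0xBEEF
  => decoded: {"tier": "LOW", "scores": ["omega"], "geo": {"seq": null, "weight": null, "primary": null, "archived": null, "active": false}, "verified": true, "enabled": true, "checksum": 0xBEEF}
the other Invoice changes do not affect what is asked:
  field active in record Contact: required changed to optional -> fires no rule on Invoice under this dialect and leaves the result unchanged


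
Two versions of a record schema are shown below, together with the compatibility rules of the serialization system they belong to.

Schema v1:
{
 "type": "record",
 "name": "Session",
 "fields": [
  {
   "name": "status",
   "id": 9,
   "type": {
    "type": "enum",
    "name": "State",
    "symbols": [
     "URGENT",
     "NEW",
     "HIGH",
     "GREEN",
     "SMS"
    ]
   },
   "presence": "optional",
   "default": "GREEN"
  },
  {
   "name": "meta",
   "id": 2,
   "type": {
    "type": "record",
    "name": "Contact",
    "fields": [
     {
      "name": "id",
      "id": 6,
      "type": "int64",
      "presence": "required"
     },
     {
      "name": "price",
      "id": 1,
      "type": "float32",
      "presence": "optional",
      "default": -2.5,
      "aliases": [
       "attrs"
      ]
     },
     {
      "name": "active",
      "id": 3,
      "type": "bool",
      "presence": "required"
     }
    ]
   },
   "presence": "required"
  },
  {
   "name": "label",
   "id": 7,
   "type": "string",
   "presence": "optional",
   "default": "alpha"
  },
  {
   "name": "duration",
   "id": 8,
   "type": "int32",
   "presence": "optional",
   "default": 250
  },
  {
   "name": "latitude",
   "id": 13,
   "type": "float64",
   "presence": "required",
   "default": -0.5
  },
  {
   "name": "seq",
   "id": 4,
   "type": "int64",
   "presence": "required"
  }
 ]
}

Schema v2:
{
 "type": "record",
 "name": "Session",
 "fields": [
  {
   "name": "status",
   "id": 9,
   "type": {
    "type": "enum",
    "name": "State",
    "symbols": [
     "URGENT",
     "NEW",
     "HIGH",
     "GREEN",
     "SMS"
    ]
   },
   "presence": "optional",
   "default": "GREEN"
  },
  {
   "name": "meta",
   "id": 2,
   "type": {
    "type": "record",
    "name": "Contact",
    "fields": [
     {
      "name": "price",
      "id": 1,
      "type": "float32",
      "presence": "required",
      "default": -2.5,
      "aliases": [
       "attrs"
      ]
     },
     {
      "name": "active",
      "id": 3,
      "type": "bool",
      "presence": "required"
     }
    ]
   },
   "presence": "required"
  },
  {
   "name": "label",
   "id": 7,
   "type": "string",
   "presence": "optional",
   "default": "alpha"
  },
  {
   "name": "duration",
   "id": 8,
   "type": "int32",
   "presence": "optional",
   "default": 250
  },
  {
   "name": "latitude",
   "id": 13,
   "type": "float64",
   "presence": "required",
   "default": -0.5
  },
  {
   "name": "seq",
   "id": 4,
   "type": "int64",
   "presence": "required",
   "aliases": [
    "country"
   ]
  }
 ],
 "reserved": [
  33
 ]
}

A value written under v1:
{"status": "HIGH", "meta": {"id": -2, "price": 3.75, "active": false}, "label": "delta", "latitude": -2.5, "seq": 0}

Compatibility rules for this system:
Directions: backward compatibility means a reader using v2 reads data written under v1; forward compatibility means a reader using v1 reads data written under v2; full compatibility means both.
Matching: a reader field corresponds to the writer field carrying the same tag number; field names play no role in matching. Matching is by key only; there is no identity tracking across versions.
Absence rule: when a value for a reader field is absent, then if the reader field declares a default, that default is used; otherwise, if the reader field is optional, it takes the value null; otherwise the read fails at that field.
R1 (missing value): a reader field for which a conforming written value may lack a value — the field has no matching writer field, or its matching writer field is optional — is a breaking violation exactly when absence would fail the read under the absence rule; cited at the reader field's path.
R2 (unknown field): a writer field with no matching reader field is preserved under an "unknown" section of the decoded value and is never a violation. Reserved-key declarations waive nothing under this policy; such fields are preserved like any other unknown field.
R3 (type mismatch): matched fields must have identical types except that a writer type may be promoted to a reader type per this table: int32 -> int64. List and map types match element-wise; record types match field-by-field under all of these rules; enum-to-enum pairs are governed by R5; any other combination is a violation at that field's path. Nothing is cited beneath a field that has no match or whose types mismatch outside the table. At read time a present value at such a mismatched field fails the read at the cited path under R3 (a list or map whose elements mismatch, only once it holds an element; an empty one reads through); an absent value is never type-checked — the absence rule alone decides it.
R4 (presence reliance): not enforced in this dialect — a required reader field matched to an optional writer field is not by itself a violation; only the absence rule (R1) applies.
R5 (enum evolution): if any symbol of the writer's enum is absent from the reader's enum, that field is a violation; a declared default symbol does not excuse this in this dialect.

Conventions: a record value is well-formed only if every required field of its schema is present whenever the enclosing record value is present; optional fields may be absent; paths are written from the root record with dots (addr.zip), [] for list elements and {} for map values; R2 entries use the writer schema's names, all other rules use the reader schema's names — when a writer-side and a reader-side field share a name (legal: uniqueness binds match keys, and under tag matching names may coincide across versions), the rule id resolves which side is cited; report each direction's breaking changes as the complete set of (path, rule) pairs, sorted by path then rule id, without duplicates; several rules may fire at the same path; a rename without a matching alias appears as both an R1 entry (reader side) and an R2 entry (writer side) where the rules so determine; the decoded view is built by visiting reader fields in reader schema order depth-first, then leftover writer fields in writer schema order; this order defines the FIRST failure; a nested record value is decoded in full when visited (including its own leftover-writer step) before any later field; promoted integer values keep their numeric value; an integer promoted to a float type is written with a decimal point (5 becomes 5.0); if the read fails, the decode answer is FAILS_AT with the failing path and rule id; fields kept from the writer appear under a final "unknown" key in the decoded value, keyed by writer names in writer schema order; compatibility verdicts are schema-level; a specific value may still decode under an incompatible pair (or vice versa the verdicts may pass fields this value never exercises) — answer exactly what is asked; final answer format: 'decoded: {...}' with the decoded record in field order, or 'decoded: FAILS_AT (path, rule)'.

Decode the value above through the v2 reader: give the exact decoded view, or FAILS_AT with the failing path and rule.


decoded: {"status": "HIGH", "meta": {"price": 3.75, "active": false, "unknown": {"id": -2}}, "label": "delta", "duration": 250, "latitude": -2.5, "seq": 0}

in Session below, arrows point writer -> reader
decode (reader v2):
  status := "HIGH"
  meta.price := 3.75
  meta.active := false
  writer meta.id: kept under "unknown"
  label := "delta"
  duration := 250 (missing; default applied)
  latitude := -2.5
  seq := 0
  => decoded: {"status": "HIGH", "meta": {"price": 3.75, "active": false, "unknown": {"id": -2}}, "label": "delta", "duration": 250, "latitude": -2.5, "seq": 0}
diffs on Session not affecting the asked answer:
  field price in record Contact: optional changed to required -> inert under this dialect — no rule fires on Session and the result does not move


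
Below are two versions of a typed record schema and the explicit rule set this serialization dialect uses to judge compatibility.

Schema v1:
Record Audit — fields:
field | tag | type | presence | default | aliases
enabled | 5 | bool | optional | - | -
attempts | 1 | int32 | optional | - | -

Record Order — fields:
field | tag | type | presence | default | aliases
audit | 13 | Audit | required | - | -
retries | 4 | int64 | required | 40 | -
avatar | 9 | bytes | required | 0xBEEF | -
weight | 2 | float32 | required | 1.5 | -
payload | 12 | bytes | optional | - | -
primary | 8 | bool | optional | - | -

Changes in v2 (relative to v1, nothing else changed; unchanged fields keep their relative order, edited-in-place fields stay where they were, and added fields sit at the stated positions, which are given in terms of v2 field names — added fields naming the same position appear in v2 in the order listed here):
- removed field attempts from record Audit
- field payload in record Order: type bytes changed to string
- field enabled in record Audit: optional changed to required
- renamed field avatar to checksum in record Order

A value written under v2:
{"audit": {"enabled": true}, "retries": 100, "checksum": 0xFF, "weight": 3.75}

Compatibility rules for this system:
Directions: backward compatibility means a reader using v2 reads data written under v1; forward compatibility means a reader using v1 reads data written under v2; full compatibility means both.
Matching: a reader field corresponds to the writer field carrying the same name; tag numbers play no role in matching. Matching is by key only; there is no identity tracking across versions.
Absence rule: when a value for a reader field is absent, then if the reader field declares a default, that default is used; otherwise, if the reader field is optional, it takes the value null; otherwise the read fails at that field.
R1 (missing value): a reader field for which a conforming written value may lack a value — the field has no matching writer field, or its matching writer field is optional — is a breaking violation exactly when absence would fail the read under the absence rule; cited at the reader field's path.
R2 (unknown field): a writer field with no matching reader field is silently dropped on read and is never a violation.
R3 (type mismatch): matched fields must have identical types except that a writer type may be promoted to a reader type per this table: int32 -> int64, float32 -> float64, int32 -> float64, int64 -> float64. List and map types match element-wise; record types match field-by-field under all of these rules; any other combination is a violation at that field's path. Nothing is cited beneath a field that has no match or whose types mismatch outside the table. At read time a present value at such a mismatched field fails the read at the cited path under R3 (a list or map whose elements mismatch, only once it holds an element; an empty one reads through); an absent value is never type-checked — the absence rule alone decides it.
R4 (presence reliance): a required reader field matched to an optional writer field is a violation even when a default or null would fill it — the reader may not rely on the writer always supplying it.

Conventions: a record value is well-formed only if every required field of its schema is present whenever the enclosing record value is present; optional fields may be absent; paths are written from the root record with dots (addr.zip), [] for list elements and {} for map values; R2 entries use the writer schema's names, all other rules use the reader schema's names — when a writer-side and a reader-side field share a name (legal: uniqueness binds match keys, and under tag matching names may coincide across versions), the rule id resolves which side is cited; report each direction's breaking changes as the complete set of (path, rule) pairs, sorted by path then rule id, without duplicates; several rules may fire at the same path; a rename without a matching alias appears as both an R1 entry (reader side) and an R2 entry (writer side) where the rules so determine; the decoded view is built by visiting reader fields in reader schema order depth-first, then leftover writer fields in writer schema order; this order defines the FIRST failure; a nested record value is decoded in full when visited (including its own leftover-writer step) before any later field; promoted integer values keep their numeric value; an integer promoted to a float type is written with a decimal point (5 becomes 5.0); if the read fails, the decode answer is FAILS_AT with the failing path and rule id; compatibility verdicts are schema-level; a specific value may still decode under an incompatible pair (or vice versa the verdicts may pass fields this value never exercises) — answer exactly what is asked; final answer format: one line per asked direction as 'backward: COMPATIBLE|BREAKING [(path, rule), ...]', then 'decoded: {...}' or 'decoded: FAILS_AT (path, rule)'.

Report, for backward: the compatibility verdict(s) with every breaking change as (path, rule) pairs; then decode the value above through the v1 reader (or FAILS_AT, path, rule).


in Order below, arrows point writer -> reader
backward for Order (reader v2, writer v1):
  audit <- audit (Audit -> Audit, writer required)
  retries <- retries (int64 -> int64, writer required)
  no writer field matches reader checksum
  weight <- weight (float32 -> float32, writer required)
  payload <- payload (bytes -> string, writer optional)
  primary <- primary (bool -> bool, writer optional)
  writer avatar: unknown to reader
  audit.enabled <- audit.enabled (bool -> bool, writer optional)
  writer audit.attempts: unknown to reader
  breaking: (audit.enabled, R1)
  breaking: (audit.enabled, R4)
  breaking: (payload, R3)
  => 3 violation(s): backward is BREAKING for Order
migrating the Order value to v1:
  audit.enabled := true
  audit.attempts := null (not supplied -> null)
  retries := 100
  avatar := 0xBEEF (no value, default fills)
  weight := 3.75
  payload := null (not supplied -> null)
  primary := null (not supplied -> null)
  writer checksum: unmatched, discarded
  => decoded: {"audit": {"enabled": true, "attempts": null}, "retries": 100, "avatar": 0xBEEF, "weight": 3.75, "payload": null, "primary": null}
the other Order changes do not affect what is asked:
  removed field attempts from record Audit -> inert for the asked Order verdict: nothing fires

backward: BREAKING [(audit.enabled, R1), (audit.enabled, R4), (payload, R3)]; decoded: {"audit": {"enabled": true, "attempts": null}, "retries": 100, "avatar": 0xBEEF, "weight": 3.75, "payload": null, "primary": null}


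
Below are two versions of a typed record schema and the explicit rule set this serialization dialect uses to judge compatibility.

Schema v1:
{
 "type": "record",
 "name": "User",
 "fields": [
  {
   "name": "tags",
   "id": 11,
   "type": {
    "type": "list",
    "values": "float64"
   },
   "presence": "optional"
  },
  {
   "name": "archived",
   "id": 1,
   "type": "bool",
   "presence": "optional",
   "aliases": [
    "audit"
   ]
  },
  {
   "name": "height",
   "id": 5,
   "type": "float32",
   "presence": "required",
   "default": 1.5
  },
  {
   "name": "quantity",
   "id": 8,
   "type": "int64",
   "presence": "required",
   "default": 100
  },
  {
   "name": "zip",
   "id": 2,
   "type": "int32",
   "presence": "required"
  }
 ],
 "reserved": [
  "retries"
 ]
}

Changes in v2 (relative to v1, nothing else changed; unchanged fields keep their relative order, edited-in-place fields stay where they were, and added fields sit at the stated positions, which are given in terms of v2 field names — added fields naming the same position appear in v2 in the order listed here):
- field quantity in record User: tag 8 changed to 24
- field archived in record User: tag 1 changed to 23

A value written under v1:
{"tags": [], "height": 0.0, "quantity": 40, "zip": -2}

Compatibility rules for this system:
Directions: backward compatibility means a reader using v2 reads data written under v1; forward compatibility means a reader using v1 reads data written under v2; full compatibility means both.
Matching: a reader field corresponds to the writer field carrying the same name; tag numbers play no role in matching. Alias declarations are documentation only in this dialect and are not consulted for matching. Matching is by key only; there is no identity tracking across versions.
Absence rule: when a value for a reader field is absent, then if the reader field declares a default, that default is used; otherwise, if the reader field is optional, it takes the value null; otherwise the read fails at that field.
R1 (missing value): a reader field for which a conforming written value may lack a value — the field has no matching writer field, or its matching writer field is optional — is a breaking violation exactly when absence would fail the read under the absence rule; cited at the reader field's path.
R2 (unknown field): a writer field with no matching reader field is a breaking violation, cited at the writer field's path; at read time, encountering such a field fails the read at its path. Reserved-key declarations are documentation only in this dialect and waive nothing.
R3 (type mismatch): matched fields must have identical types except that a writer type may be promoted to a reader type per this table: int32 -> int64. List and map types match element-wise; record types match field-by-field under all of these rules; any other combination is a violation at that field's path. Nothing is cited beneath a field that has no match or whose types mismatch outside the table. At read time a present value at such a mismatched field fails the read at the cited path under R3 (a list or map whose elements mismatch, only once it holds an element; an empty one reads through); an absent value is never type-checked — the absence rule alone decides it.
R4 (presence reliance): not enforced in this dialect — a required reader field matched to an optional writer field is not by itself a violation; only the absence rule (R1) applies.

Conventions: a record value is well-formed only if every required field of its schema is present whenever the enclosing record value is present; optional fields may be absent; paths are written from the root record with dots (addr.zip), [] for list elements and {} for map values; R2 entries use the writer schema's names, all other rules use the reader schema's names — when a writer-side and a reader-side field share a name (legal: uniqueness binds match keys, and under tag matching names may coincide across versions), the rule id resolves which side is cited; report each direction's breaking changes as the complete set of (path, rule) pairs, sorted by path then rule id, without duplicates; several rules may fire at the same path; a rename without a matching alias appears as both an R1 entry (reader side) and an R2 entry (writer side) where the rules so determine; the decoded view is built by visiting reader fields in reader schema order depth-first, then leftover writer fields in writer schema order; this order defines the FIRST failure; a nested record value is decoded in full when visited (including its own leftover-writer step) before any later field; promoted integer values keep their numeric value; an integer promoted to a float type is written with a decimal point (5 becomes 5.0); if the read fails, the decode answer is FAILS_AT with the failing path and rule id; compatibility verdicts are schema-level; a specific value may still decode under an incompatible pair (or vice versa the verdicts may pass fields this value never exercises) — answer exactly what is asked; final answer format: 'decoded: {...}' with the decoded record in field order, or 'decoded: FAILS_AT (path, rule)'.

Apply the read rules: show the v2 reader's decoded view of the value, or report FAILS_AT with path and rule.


decoded: {"tags": [], "archived": null, "height": 0.0, "quantity": 40, "zip": -2}

each type pair in User: writer, then reader
migrating the User value to v2:
  tags := []
  archived := null (absent, optional -> null)
  height := 0.0
  quantity := 40
  zip := -2
  => decoded: {"tags": [], "archived": null, "height": 0.0, "quantity": 40, "zip": -2}
the rest of the User diff is inert for this question:
  field quantity in record User: tag 8 changed to 24 -> no rule fires on it and the decoded User view is identical with or without it
  field archived in record User: tag 1 changed to 23 -> no rule fires on it and the decoded User view is identical with or without it


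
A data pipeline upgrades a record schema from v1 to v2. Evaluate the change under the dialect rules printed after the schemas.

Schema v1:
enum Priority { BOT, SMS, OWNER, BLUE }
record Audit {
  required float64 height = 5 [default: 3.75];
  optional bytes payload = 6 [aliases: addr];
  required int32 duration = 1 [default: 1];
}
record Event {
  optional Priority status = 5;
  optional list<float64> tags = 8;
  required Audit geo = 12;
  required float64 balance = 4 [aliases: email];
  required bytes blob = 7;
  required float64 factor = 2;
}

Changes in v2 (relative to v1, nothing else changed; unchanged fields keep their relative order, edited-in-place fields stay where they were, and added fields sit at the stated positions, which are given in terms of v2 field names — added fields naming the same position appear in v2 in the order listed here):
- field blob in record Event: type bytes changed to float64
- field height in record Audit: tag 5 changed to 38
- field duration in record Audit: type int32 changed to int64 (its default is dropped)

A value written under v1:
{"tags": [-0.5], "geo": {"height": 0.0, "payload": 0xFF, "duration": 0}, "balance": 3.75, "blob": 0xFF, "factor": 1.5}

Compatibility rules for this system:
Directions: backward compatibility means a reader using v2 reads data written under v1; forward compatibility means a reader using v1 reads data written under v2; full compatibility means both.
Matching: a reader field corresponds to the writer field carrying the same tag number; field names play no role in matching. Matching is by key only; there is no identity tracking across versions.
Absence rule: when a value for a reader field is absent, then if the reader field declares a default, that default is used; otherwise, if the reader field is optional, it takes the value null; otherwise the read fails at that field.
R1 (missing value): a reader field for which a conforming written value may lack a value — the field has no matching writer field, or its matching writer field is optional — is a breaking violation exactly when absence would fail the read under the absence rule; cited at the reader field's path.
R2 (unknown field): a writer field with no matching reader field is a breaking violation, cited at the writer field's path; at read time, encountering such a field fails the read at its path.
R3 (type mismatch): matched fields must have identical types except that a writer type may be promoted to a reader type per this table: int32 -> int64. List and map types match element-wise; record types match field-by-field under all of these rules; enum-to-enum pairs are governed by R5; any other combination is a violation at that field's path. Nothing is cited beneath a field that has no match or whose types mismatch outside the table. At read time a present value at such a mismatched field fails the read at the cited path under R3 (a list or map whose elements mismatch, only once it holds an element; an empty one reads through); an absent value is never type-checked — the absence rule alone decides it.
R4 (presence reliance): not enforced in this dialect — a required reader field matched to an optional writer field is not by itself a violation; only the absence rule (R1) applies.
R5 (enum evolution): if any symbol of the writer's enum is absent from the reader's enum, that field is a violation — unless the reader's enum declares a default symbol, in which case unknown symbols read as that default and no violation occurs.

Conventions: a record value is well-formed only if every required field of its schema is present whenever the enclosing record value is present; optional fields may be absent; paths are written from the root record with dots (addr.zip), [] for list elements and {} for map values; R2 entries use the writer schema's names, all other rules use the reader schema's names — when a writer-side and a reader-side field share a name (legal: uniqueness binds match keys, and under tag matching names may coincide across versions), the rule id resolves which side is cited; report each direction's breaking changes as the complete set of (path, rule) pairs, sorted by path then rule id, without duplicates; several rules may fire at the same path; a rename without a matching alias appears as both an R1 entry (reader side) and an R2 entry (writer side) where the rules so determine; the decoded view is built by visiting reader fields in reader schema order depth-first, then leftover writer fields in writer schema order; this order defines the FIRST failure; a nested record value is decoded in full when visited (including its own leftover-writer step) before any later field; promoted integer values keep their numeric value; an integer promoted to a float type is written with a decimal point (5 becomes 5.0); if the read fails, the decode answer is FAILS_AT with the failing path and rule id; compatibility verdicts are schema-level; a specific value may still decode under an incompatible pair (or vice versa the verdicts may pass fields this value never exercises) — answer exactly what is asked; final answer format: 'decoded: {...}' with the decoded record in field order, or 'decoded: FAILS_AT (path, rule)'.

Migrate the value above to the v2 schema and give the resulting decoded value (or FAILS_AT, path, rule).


decoded: FAILS_AT (geo.height, R2)

the writer's type comes first in each Event pair
decode (reader v2):
  status := null (absent, optional -> null)
  tags := [-0.5]
  geo.height := 3.75 (absent -> default)
  geo.payload := 0xFF
  geo.duration := 0 (int32 -> int64)
  read fails at geo.height under R2 (unknown field)
  => FAILS_AT (geo.height, R2)
diffs on Event not affecting the asked answer:
  field blob in record Event: type bytes changed to float64 -> shifts the Event verdicts, not this decode
  field duration in record Audit: type int32 changed to int64 (its default is dropped) -> shifts the Event verdicts, not this decode


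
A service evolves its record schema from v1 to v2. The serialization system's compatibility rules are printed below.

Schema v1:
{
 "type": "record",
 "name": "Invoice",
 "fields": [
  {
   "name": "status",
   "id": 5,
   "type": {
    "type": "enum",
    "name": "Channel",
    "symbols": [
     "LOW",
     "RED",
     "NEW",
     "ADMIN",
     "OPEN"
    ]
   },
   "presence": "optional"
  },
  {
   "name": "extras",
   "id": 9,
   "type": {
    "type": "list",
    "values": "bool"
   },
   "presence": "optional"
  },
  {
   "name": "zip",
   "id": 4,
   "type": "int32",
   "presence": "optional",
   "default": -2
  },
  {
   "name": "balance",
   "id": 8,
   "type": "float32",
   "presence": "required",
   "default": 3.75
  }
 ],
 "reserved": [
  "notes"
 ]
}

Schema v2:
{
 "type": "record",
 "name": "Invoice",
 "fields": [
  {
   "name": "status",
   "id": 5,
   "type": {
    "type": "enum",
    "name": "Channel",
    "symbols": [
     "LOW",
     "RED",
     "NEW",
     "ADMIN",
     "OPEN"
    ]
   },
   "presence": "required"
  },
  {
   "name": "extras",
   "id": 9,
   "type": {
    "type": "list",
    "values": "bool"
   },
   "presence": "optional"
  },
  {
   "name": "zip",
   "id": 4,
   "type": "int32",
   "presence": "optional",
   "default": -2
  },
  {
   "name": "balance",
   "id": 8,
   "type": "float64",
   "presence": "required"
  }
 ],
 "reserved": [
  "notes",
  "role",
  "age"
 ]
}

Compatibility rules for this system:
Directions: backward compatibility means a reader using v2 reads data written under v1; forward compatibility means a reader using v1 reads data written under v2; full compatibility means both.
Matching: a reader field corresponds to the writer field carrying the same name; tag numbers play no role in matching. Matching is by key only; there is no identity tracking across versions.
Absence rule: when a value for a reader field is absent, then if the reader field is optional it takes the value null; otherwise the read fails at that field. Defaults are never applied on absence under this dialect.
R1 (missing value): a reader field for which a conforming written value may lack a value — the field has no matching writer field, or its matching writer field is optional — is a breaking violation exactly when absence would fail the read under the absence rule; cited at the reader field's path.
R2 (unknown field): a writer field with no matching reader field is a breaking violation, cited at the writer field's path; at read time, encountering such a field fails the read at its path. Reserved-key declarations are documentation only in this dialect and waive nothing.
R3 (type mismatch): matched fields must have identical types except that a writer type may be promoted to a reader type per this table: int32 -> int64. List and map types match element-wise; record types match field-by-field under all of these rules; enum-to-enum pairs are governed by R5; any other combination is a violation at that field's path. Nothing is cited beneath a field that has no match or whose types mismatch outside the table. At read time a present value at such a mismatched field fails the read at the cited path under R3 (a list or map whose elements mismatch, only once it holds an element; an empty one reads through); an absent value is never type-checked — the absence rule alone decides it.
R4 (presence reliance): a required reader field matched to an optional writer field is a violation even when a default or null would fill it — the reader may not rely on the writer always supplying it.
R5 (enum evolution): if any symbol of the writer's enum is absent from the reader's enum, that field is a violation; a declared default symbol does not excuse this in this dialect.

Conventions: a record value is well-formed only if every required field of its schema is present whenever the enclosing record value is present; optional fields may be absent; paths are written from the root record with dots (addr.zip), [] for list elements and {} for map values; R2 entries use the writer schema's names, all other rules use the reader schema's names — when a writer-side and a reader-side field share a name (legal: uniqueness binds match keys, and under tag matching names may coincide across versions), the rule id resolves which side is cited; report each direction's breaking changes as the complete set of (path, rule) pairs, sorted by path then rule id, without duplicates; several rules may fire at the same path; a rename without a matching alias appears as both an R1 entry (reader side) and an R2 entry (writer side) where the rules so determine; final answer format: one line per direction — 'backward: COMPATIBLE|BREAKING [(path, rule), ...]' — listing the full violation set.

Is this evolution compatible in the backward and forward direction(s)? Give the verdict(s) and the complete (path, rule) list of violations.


backward: BREAKING [(balance, R3), (status, R1), (status, R4)]; forward: BREAKING [(balance, R3)]

each type pair in Invoice: writer, then reader
backward on Invoice — v2 reading data written by v1:
  writer optional, Channel -> Channel: reader status maps from writer status
  writer optional, list<bool> -> list<bool>: reader extras maps from writer extras
  writer optional, int32 -> int32: reader zip maps from writer zip
  writer required, float32 -> float64: reader balance maps from writer balance
  rule R3 violated at balance
  rule R1 violated at status
  rule R4 violated at status
  => 3 violation(s): backward is BREAKING for Invoice
forward on Invoice — v1 reading data written by v2:
  writer required, Channel -> Channel: reader status maps from writer status
  writer optional, list<bool> -> list<bool>: reader extras maps from writer extras
  writer optional, int32 -> int32: reader zip maps from writer zip
  writer required, float64 -> float32: reader balance maps from writer balance
  rule R3 violated at balance
  => 1 violation(s): forward is BREAKING for Invoice
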